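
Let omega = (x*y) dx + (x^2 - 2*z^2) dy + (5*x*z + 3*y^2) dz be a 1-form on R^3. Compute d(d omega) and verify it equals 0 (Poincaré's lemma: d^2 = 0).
d(d omega) = 0

Step 1: d omega = sum_{i<j} (∂f_j/∂x_i - ∂f_i/∂x_j) dx_i ∧ dx_j:
  coeff of dx ∧ dy: x
  coeff of dx ∧ dz: 5*z
  coeff of dy ∧ dz: 6*y + 4*z
Step 2: Apply d again to each 2-form coefficient. The only possible 3-form in R^3 is dx ∧ dy ∧ dz, with coefficient
  ∂(coeff of dy∧dz)/∂x - ∂(coeff of dx∧dz)/∂y + ∂(coeff of dx∧dy)/∂z
  = ∂/∂x (6*y + 4*z) - ∂/∂y (5*z) + ∂/∂z (x).
Each of these terms simplifies to sums of mixed partials that cancel in pairs. The result is 0 (by equality of mixed partials for smooth functions — Schwarz / Clairaut).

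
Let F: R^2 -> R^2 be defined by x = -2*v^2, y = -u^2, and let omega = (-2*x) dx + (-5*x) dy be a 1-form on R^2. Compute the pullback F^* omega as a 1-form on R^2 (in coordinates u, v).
F^* omega = (-20*u*v^2) du + (-16*v^3) dv

Using F^*(f dg) = (f ∘ F) d(g ∘ F), substitute each coordinate x_i by F_i(u, v) in f_i, and replace dx_i by d F_i = (∂F_i/∂u) du + (∂F_i/∂v) dv.
  For the x component: f_1(F) = 4*v^2; d F_1 = (0) du + (-4*v) dv
  For the y component: f_2(F) = 10*v^2; d F_2 = (-2*u) du + (0) dv
Combining and collecting du, dv coefficients:
  coeff of du: -20*u*v^2
  coeff of dv: -16*v^3
F^* omega = (-20*u*v^2) du + (-16*v^3) dv.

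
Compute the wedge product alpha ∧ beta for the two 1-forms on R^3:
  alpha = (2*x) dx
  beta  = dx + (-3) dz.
alpha ∧ beta = (-6*x) dx ∧ dz

Distribute the wedge, using dx_i ∧ dx_j = -dx_j ∧ dx_i and dx_i ∧ dx_i = 0. For each pair (i, j) with i < j, the coefficient of dx_i ∧ dx_j in alpha ∧ beta is (alpha_i * beta_j - alpha_j * beta_i). Collecting: alpha ∧ beta = (-6*x) dx ∧ dz.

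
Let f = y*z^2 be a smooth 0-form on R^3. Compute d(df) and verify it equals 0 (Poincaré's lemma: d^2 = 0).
d(df) = 0

Step 1: df = sum_i (∂f/∂x_i) dx_i = (0) dx + (z^2) dy + (2*y*z) dz.
Step 2: Apply d again. Using the 1-form formula, the coefficient of dx ∧ dy in d(df) is ∂^2 f/∂x ∂y - ∂^2 f/∂y ∂x = (0) - (0) = 0 (equality of mixed partials for smooth f).
Similarly for dx ∧ dz and dy ∧ dz — all coefficients vanish. So d(df) = 0.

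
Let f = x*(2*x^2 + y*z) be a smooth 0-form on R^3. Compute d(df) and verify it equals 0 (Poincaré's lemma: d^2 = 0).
d(df) = 0

Step 1: df = sum_i (∂f/∂x_i) dx_i = (6*x^2 + y*z) dx + (x*z) dy + (x*y) dz.
Step 2: Apply d again. Using the 1-form formula, the coefficient of dx ∧ dy in d(df) is ∂^2 f/∂x ∂y - ∂^2 f/∂y ∂x = (z) - (z) = 0 (equality of mixed partials for smooth f).
Similarly for dx ∧ dz and dy ∧ dz — all coefficients vanish. So d(df) = 0.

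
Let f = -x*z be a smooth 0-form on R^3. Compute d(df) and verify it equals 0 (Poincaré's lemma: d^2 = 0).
d(df) = 0

Step 1: df = sum_i (∂f/∂x_i) dx_i = (-z) dx + (0) dy + (-x) dz.
Step 2: Apply d again. Using the 1-form formula, the coefficient of dx ∧ dy in d(df) is ∂^2 f/∂x ∂y - ∂^2 f/∂y ∂x = (0) - (0) = 0 (equality of mixed partials for smooth f).
Similarly for dx ∧ dz and dy ∧ dz — all coefficients vanish. So d(df) = 0.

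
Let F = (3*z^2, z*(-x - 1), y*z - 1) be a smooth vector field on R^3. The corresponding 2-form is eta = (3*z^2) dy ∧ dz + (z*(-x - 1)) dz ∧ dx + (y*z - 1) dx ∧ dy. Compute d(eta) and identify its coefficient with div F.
d(eta) = (y) dx ∧ dy ∧ dz; div F = y

For a 2-form in R^3 of the form above, applying d gives a 3-form with coefficient ∂P/∂x + ∂Q/∂y + ∂R/∂z:
  ∂P/∂x = 0
  ∂Q/∂y = 0
  ∂R/∂z = y
Sum = y, which is exactly div F.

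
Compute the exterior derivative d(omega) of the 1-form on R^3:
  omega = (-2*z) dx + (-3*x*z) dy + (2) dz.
d(omega) = (-3*z) dx ∧ dy + (2) dx ∧ dz + (3*x) dy ∧ dz

For a 1-form omega = sum_i f_i dx_i, the exterior derivative is
  d(omega) = sum_{i < j} (∂f_j/∂x_i - ∂f_i/∂x_j) dx_i ∧ dx_j.
  coefficient of dx ∧ dy: ∂f_2/∂x - ∂f_1/∂y = ∂(-3*x*z)/∂x - ∂(-2*z)/∂y = -3*z
  coefficient of dx ∧ dz: ∂f_3/∂x - ∂f_1/∂z = ∂(2)/∂x - ∂(-2*z)/∂z = 2
  coefficient of dy ∧ dz: ∂f_3/∂y - ∂f_2/∂z = ∂(2)/∂y - ∂(-3*x*z)/∂z = 3*x
Assembling: d(omega) = (-3*z) dx ∧ dy + (2) dx ∧ dz + (3*x) dy ∧ dz.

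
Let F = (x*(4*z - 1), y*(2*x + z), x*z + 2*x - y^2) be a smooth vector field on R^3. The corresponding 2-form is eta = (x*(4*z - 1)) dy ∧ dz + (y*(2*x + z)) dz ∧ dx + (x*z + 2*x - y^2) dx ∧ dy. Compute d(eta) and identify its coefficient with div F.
d(eta) = (3*x + 5*z - 1) dx ∧ dy ∧ dz; div F = 3*x + 5*z - 1

For a 2-form in R^3 of the form above, applying d gives a 3-form with coefficient ∂P/∂x + ∂Q/∂y + ∂R/∂z:
  ∂P/∂x = 4*z - 1
  ∂Q/∂y = 2*x + z
  ∂R/∂z = x
Sum = 3*x + 5*z - 1, which is exactly div F.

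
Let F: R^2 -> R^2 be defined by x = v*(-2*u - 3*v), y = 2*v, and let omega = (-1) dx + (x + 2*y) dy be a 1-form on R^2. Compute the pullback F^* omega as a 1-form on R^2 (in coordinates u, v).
F^* omega = (2*v) du + (-4*u*v + 2*u - 6*v^2 + 14*v) dv

Using F^*(f dg) = (f ∘ F) d(g ∘ F), substitute each coordinate x_i by F_i(u, v) in f_i, and replace dx_i by d F_i = (∂F_i/∂u) du + (∂F_i/∂v) dv.
  For the x component: f_1(F) = -1; d F_1 = (-2*v) du + (-2*u - 6*v) dv
  For the y component: f_2(F) = v*(-2*u - 3*v + 4); d F_2 = (0) du + (2) dv
Combining and collecting du, dv coefficients:
  coeff of du: 2*v
  coeff of dv: -4*u*v + 2*u - 6*v^2 + 14*v
F^* omega = (2*v) du + (-4*u*v + 2*u - 6*v^2 + 14*v) dv.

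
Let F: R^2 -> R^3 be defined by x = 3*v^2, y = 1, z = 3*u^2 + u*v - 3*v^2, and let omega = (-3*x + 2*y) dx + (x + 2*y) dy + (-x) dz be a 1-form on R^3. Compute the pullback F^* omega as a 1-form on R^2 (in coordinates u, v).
F^* omega = (3*v^2*(-6*u - v)) du + (3*v*(-u*v - 12*v^2 + 4)) dv

Using F^*(f dg) = (f ∘ F) d(g ∘ F), substitute each coordinate x_i by F_i(u, v) in f_i, and replace dx_i by d F_i = (∂F_i/∂u) du + (∂F_i/∂v) dv.
  For the x component: f_1(F) = 2 - 9*v^2; d F_1 = (0) du + (6*v) dv
  For the y component: f_2(F) = 3*v^2 + 2; d F_2 = (0) du + (0) dv
  For the z component: f_3(F) = -3*v^2; d F_3 = (6*u + v) du + (u - 6*v) dv
Combining and collecting du, dv coefficients:
  coeff of du: 3*v^2*(-6*u - v)
  coeff of dv: 3*v*(-u*v - 12*v^2 + 4)
F^* omega = (3*v^2*(-6*u - v)) du + (3*v*(-u*v - 12*v^2 + 4)) dv.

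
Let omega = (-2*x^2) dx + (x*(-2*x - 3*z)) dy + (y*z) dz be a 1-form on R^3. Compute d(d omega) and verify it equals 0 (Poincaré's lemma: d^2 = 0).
d(d omega) = 0

Step 1: d omega = sum_{i<j} (∂f_j/∂x_i - ∂f_i/∂x_j) dx_i ∧ dx_j:
  coeff of dx ∧ dy: -4*x - 3*z
  coeff of dx ∧ dz: 0
  coeff of dy ∧ dz: 3*x + z
Step 2: Apply d again to each 2-form coefficient. The only possible 3-form in R^3 is dx ∧ dy ∧ dz, with coefficient
  ∂(coeff of dy∧dz)/∂x - ∂(coeff of dx∧dz)/∂y + ∂(coeff of dx∧dy)/∂z
  = ∂/∂x (3*x + z) - ∂/∂y (0) + ∂/∂z (-4*x - 3*z).
Each of these terms simplifies to sums of mixed partials that cancel in pairs. The result is 0 (by equality of mixed partials for smooth functions — Schwarz / Clairaut).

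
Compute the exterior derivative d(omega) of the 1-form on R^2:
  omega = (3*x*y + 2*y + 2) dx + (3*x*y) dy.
d(omega) = (-3*x + 3*y - 2) dx ∧ dy

For a 1-form omega = sum_i f_i dx_i, the exterior derivative is
  d(omega) = sum_{i < j} (∂f_j/∂x_i - ∂f_i/∂x_j) dx_i ∧ dx_j.
  coefficient of dx ∧ dy: ∂f_2/∂x - ∂f_1/∂y = ∂(3*x*y)/∂x - ∂(3*x*y + 2*y + 2)/∂y = -3*x + 3*y - 2
Assembling: d(omega) = (-3*x + 3*y - 2) dx ∧ dy.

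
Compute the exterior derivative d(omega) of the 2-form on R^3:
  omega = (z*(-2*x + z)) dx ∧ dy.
d(omega) = (-2*x + 2*z) dx ∧ dy ∧ dz

For a 2-form omega = sum_{i<j} g_{ij} dx_i ∧ dx_j, the exterior derivative is
  d(omega) = sum_{i<j} d(g_{ij}) ∧ dx_i ∧ dx_j = sum_{i<j, k} (∂g_{ij}/∂x_k) dx_k ∧ dx_i ∧ dx_j.
Expand each term, using dx_k ∧ dx_i ∧ dx_j = sgn(permutation) dx_{(a)} ∧ dx_{(b)} ∧ dx_{(c)} with (a < b < c) sorted:
  d(z*(-2*x + z)) includes (∂/∂z)(z*(-2*x + z)) dz = (-2*x + 2*z) dz, which multiplied by dx ∧ dy gives (-2*x + 2*z) dx ∧ dy ∧ dz
Collecting like 3-forms: d(omega) = (-2*x + 2*z) dx ∧ dy ∧ dz.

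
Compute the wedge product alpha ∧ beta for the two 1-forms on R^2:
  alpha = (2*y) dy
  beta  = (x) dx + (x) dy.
alpha ∧ beta = (-2*x*y) dx ∧ dy

Distribute the wedge, using dx_i ∧ dx_j = -dx_j ∧ dx_i and dx_i ∧ dx_i = 0. For each pair (i, j) with i < j, the coefficient of dx_i ∧ dx_j in alpha ∧ beta is (alpha_i * beta_j - alpha_j * beta_i). Collecting: alpha ∧ beta = (-2*x*y) dx ∧ dy.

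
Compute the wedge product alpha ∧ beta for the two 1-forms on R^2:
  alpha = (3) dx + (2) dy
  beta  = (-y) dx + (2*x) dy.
alpha ∧ beta = (6*x + 2*y) dx ∧ dy

Distribute the wedge, using dx_i ∧ dx_j = -dx_j ∧ dx_i and dx_i ∧ dx_i = 0. For each pair (i, j) with i < j, the coefficient of dx_i ∧ dx_j in alpha ∧ beta is (alpha_i * beta_j - alpha_j * beta_i). Collecting: alpha ∧ beta = (6*x + 2*y) dx ∧ dy.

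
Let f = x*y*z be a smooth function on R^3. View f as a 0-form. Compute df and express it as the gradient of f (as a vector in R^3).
df = (y*z) dx + (x*z) dy + (x*y) dz; grad f = (y*z, x*z, x*y)

For a 0-form f, d f = (∂f/∂x) dx + (∂f/∂y) dy + (∂f/∂z) dz. The components of the vector representation are exactly the entries of grad f in Cartesian coordinates:
  ∂f/∂x = y*z
  ∂f/∂y = x*z
  ∂f/∂z = x*y.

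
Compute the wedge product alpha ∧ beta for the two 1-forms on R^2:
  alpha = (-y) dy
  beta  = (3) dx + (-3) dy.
alpha ∧ beta = (3*y) dx ∧ dy

Distribute the wedge, using dx_i ∧ dx_j = -dx_j ∧ dx_i and dx_i ∧ dx_i = 0. For each pair (i, j) with i < j, the coefficient of dx_i ∧ dx_j in alpha ∧ beta is (alpha_i * beta_j - alpha_j * beta_i). Collecting: alpha ∧ beta = (3*y) dx ∧ dy.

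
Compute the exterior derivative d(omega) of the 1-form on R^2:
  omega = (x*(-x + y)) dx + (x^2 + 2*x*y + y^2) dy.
d(omega) = (x + 2*y) dx ∧ dy

For a 1-form omega = sum_i f_i dx_i, the exterior derivative is
  d(omega) = sum_{i < j} (∂f_j/∂x_i - ∂f_i/∂x_j) dx_i ∧ dx_j.
  coefficient of dx ∧ dy: ∂f_2/∂x - ∂f_1/∂y = ∂(x^2 + 2*x*y + y^2)/∂x - ∂(x*(-x + y))/∂y = x + 2*y
Assembling: d(omega) = (x + 2*y) dx ∧ dy.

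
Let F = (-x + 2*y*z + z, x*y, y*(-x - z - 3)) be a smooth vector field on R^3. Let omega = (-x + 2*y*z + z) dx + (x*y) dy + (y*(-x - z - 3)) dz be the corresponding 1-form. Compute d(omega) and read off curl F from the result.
d(omega) = (-x - z - 3) dy ∧ dz + (3*y + 1) dz ∧ dx + (y - 2*z) dx ∧ dy; curl F = (-x - z - 3, 3*y + 1, y - 2*z)

d omega = sum_{i<j} (∂f_j/∂x_i - ∂f_i/∂x_j) dx_i ∧ dx_j. Under the identification (dy ∧ dz, dz ∧ dx, dx ∧ dy) ↔ (e_x, e_y, e_z), the coefficients are exactly the components of curl F. Compute:
  ∂R/∂y - ∂Q/∂z = (-x - z - 3) - (0) = -x - z - 3
  ∂P/∂z - ∂R/∂x = (2*y + 1) - (-y) = 3*y + 1
  ∂Q/∂x - ∂P/∂y = (y) - (2*z) = y - 2*z.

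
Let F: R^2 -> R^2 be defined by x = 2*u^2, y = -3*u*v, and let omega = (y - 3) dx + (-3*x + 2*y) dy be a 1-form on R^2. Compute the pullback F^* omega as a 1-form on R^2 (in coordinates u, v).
F^* omega = (6*u*(u*v + 3*v^2 - 2)) du + (18*u^2*(u + v)) dv

Using F^*(f dg) = (f ∘ F) d(g ∘ F), substitute each coordinate x_i by F_i(u, v) in f_i, and replace dx_i by d F_i = (∂F_i/∂u) du + (∂F_i/∂v) dv.
  For the x component: f_1(F) = -3*u*v - 3; d F_1 = (4*u) du + (0) dv
  For the y component: f_2(F) = 6*u*(-u - v); d F_2 = (-3*v) du + (-3*u) dv
Combining and collecting du, dv coefficients:
  coeff of du: 6*u*(u*v + 3*v^2 - 2)
  coeff of dv: 18*u^2*(u + v)
F^* omega = (6*u*(u*v + 3*v^2 - 2)) du + (18*u^2*(u + v)) dv.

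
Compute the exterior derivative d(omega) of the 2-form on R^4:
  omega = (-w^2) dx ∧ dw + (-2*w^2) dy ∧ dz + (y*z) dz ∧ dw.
d(omega) = (-4*w + z) dy ∧ dz ∧ dw

For a 2-form omega = sum_{i<j} g_{ij} dx_i ∧ dx_j, the exterior derivative is
  d(omega) = sum_{i<j} d(g_{ij}) ∧ dx_i ∧ dx_j = sum_{i<j, k} (∂g_{ij}/∂x_k) dx_k ∧ dx_i ∧ dx_j.
Expand each term, using dx_k ∧ dx_i ∧ dx_j = sgn(permutation) dx_{(a)} ∧ dx_{(b)} ∧ dx_{(c)} with (a < b < c) sorted:
  d(-2*w^2) includes (∂/∂w)(-2*w^2) dw = (-4*w) dw, which multiplied by dy ∧ dz gives (-4*w) dy ∧ dz ∧ dw
  d(y*z) includes (∂/∂y)(y*z) dy = (z) dy, which multiplied by dz ∧ dw gives (z) dy ∧ dz ∧ dw
Collecting like 3-forms: d(omega) = (-4*w + z) dy ∧ dz ∧ dw.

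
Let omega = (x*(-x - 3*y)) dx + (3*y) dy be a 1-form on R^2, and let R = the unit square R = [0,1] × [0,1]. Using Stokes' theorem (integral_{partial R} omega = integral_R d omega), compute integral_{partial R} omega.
integral_(partial R) omega = 3/2

Stokes: integral_partial_R omega = integral_R d omega with d omega = (∂Q/∂x - ∂P/∂y) dx ∧ dy.
  ∂Q/∂x = 0
  ∂P/∂y = -3*x
  integrand = ∂Q/∂x - ∂P/∂y = 3*x.
Integrating over R: integral_0^1 integral_0^1 (3*x) dx dy = 3/2.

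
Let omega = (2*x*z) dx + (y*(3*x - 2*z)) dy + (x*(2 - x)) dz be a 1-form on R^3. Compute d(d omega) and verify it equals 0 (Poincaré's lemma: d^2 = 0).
d(d omega) = 0

Step 1: d omega = sum_{i<j} (∂f_j/∂x_i - ∂f_i/∂x_j) dx_i ∧ dx_j:
  coeff of dx ∧ dy: 3*y
  coeff of dx ∧ dz: 2 - 4*x
  coeff of dy ∧ dz: 2*y
Step 2: Apply d again to each 2-form coefficient. The only possible 3-form in R^3 is dx ∧ dy ∧ dz, with coefficient
  ∂(coeff of dy∧dz)/∂x - ∂(coeff of dx∧dz)/∂y + ∂(coeff of dx∧dy)/∂z
  = ∂/∂x (2*y) - ∂/∂y (2 - 4*x) + ∂/∂z (3*y).
Each of these terms simplifies to sums of mixed partials that cancel in pairs. The result is 0 (by equality of mixed partials for smooth functions — Schwarz / Clairaut).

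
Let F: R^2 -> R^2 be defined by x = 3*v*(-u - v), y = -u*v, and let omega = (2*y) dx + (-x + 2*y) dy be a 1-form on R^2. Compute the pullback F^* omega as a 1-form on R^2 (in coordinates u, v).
F^* omega = (v^2*(5*u - 3*v)) du + (u*v*(5*u + 9*v)) dv

Using F^*(f dg) = (f ∘ F) d(g ∘ F), substitute each coordinate x_i by F_i(u, v) in f_i, and replace dx_i by d F_i = (∂F_i/∂u) du + (∂F_i/∂v) dv.
  For the x component: f_1(F) = -2*u*v; d F_1 = (-3*v) du + (-3*u - 6*v) dv
  For the y component: f_2(F) = v*(u + 3*v); d F_2 = (-v) du + (-u) dv
Combining and collecting du, dv coefficients:
  coeff of du: v^2*(5*u - 3*v)
  coeff of dv: u*v*(5*u + 9*v)
F^* omega = (v^2*(5*u - 3*v)) du + (u*v*(5*u + 9*v)) dv.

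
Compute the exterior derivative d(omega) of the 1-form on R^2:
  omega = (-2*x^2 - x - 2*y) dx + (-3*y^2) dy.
d(omega) = (2) dx ∧ dy

For a 1-form omega = sum_i f_i dx_i, the exterior derivative is
  d(omega) = sum_{i < j} (∂f_j/∂x_i - ∂f_i/∂x_j) dx_i ∧ dx_j.
  coefficient of dx ∧ dy: ∂f_2/∂x - ∂f_1/∂y = ∂(-3*y^2)/∂x - ∂(-2*x^2 - x - 2*y)/∂y = 2
Assembling: d(omega) = (2) dx ∧ dy.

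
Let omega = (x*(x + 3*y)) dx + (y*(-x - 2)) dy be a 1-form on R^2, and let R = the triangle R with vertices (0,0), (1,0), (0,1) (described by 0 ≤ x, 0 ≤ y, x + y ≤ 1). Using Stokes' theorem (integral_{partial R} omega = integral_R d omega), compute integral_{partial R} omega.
integral_(partial R) omega = -2/3

Stokes: integral_partial_R omega = integral_R d omega with d omega = (∂Q/∂x - ∂P/∂y) dx ∧ dy.
  ∂Q/∂x = -y
  ∂P/∂y = 3*x
  integrand = ∂Q/∂x - ∂P/∂y = -3*x - y.
Integrating over R: integral_0^1 integral_0^{1-x} (-3*x - y) dy dx = -2/3.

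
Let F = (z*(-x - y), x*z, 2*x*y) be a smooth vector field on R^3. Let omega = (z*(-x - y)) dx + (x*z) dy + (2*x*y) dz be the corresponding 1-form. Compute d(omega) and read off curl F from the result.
d(omega) = (x) dy ∧ dz + (-x - 3*y) dz ∧ dx + (2*z) dx ∧ dy; curl F = (x, -x - 3*y, 2*z)

d omega = sum_{i<j} (∂f_j/∂x_i - ∂f_i/∂x_j) dx_i ∧ dx_j. Under the identification (dy ∧ dz, dz ∧ dx, dx ∧ dy) ↔ (e_x, e_y, e_z), the coefficients are exactly the components of curl F. Compute:
  ∂R/∂y - ∂Q/∂z = (2*x) - (x) = x
  ∂P/∂z - ∂R/∂x = (-x - y) - (2*y) = -x - 3*y
  ∂Q/∂x - ∂P/∂y = (z) - (-z) = 2*z.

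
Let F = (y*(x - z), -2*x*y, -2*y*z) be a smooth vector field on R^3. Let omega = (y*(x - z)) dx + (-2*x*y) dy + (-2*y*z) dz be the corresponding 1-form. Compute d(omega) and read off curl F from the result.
d(omega) = (-2*z) dy ∧ dz + (-y) dz ∧ dx + (-x - 2*y + z) dx ∧ dy; curl F = (-2*z, -y, -x - 2*y + z)

d omega = sum_{i<j} (∂f_j/∂x_i - ∂f_i/∂x_j) dx_i ∧ dx_j. Under the identification (dy ∧ dz, dz ∧ dx, dx ∧ dy) ↔ (e_x, e_y, e_z), the coefficients are exactly the components of curl F. Compute:
  ∂R/∂y - ∂Q/∂z = (-2*z) - (0) = -2*z
  ∂P/∂z - ∂R/∂x = (-y) - (0) = -y
  ∂Q/∂x - ∂P/∂y = (-2*y) - (x - z) = -x - 2*y + z.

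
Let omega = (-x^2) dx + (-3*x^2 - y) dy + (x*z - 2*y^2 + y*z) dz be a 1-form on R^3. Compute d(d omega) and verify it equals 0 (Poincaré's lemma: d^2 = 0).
d(d omega) = 0

Step 1: d omega = sum_{i<j} (∂f_j/∂x_i - ∂f_i/∂x_j) dx_i ∧ dx_j:
  coeff of dx ∧ dy: -6*x
  coeff of dx ∧ dz: z
  coeff of dy ∧ dz: -4*y + z
Step 2: Apply d again to each 2-form coefficient. The only possible 3-form in R^3 is dx ∧ dy ∧ dz, with coefficient
  ∂(coeff of dy∧dz)/∂x - ∂(coeff of dx∧dz)/∂y + ∂(coeff of dx∧dy)/∂z
  = ∂/∂x (-4*y + z) - ∂/∂y (z) + ∂/∂z (-6*x).
Each of these terms simplifies to sums of mixed partials that cancel in pairs. The result is 0 (by equality of mixed partials for smooth functions — Schwarz / Clairaut).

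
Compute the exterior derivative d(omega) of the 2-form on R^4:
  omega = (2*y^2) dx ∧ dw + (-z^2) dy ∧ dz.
d(omega) = (-4*y) dx ∧ dy ∧ dw

For a 2-form omega = sum_{i<j} g_{ij} dx_i ∧ dx_j, the exterior derivative is
  d(omega) = sum_{i<j} d(g_{ij}) ∧ dx_i ∧ dx_j = sum_{i<j, k} (∂g_{ij}/∂x_k) dx_k ∧ dx_i ∧ dx_j.
Expand each term, using dx_k ∧ dx_i ∧ dx_j = sgn(permutation) dx_{(a)} ∧ dx_{(b)} ∧ dx_{(c)} with (a < b < c) sorted:
  d(2*y^2) includes (∂/∂y)(2*y^2) dy = (4*y) dy, which multiplied by dx ∧ dw gives (-4*y) dx ∧ dy ∧ dw
Collecting like 3-forms: d(omega) = (-4*y) dx ∧ dy ∧ dw.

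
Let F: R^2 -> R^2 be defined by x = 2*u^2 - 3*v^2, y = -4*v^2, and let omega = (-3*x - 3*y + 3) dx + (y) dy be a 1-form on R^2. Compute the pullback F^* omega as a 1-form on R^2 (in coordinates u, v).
F^* omega = (12*u*(-2*u^2 + 7*v^2 + 1)) du + (2*v*(18*u^2 - 47*v^2 - 9)) dv

Using F^*(f dg) = (f ∘ F) d(g ∘ F), substitute each coordinate x_i by F_i(u, v) in f_i, and replace dx_i by d F_i = (∂F_i/∂u) du + (∂F_i/∂v) dv.
  For the x component: f_1(F) = -6*u^2 + 21*v^2 + 3; d F_1 = (4*u) du + (-6*v) dv
  For the y component: f_2(F) = -4*v^2; d F_2 = (0) du + (-8*v) dv
Combining and collecting du, dv coefficients:
  coeff of du: 12*u*(-2*u^2 + 7*v^2 + 1)
  coeff of dv: 2*v*(18*u^2 - 47*v^2 - 9)
F^* omega = (12*u*(-2*u^2 + 7*v^2 + 1)) du + (2*v*(18*u^2 - 47*v^2 - 9)) dv.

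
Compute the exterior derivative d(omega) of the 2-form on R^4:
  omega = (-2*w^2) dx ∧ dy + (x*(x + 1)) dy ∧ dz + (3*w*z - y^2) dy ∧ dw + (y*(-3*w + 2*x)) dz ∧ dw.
d(omega) = (-4*w) dx ∧ dy ∧ dw + (2*x + 1) dx ∧ dy ∧ dz + (-6*w + 2*x) dy ∧ dz ∧ dw + (2*y) dx ∧ dz ∧ dw

For a 2-form omega = sum_{i<j} g_{ij} dx_i ∧ dx_j, the exterior derivative is
  d(omega) = sum_{i<j} d(g_{ij}) ∧ dx_i ∧ dx_j = sum_{i<j, k} (∂g_{ij}/∂x_k) dx_k ∧ dx_i ∧ dx_j.
Expand each term, using dx_k ∧ dx_i ∧ dx_j = sgn(permutation) dx_{(a)} ∧ dx_{(b)} ∧ dx_{(c)} with (a < b < c) sorted:
  d(-2*w^2) includes (∂/∂w)(-2*w^2) dw = (-4*w) dw, which multiplied by dx ∧ dy gives (-4*w) dx ∧ dy ∧ dw
  d(x*(x + 1)) includes (∂/∂x)(x*(x + 1)) dx = (2*x + 1) dx, which multiplied by dy ∧ dz gives (2*x + 1) dx ∧ dy ∧ dz
  d(3*w*z - y^2) includes (∂/∂z)(3*w*z - y^2) dz = (3*w) dz, which multiplied by dy ∧ dw gives (-3*w) dy ∧ dz ∧ dw
  d(y*(-3*w + 2*x)) includes (∂/∂x)(y*(-3*w + 2*x)) dx = (2*y) dx, which multiplied by dz ∧ dw gives (2*y) dx ∧ dz ∧ dw
  d(y*(-3*w + 2*x)) includes (∂/∂y)(y*(-3*w + 2*x)) dy = (-3*w + 2*x) dy, which multiplied by dz ∧ dw gives (-3*w + 2*x) dy ∧ dz ∧ dw
Collecting like 3-forms: d(omega) = (-4*w) dx ∧ dy ∧ dw + (2*x + 1) dx ∧ dy ∧ dz + (-6*w + 2*x) dy ∧ dz ∧ dw + (2*y) dx ∧ dz ∧ dw.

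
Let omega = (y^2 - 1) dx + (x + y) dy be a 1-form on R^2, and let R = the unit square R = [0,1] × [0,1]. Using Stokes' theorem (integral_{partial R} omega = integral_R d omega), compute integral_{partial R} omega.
integral_(partial R) omega = 0

Stokes: integral_partial_R omega = integral_R d omega with d omega = (∂Q/∂x - ∂P/∂y) dx ∧ dy.
  ∂Q/∂x = 1
  ∂P/∂y = 2*y
  integrand = ∂Q/∂x - ∂P/∂y = 1 - 2*y.
Integrating over R: integral_0^1 integral_0^1 (1 - 2*y) dx dy = 0.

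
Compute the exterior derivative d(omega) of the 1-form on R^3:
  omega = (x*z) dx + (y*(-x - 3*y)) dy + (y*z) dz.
d(omega) = (-y) dx ∧ dy + (-x) dx ∧ dz + (z) dy ∧ dz

For a 1-form omega = sum_i f_i dx_i, the exterior derivative is
  d(omega) = sum_{i < j} (∂f_j/∂x_i - ∂f_i/∂x_j) dx_i ∧ dx_j.
  coefficient of dx ∧ dy: ∂f_2/∂x - ∂f_1/∂y = ∂(y*(-x - 3*y))/∂x - ∂(x*z)/∂y = -y
  coefficient of dx ∧ dz: ∂f_3/∂x - ∂f_1/∂z = ∂(y*z)/∂x - ∂(x*z)/∂z = -x
  coefficient of dy ∧ dz: ∂f_3/∂y - ∂f_2/∂z = ∂(y*z)/∂y - ∂(y*(-x - 3*y))/∂z = z
Assembling: d(omega) = (-y) dx ∧ dy + (-x) dx ∧ dz + (z) dy ∧ dz.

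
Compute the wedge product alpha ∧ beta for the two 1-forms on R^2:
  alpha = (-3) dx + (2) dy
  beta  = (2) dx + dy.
alpha ∧ beta = (-7) dx ∧ dy

Distribute the wedge, using dx_i ∧ dx_j = -dx_j ∧ dx_i and dx_i ∧ dx_i = 0. For each pair (i, j) with i < j, the coefficient of dx_i ∧ dx_j in alpha ∧ beta is (alpha_i * beta_j - alpha_j * beta_i). Collecting: alpha ∧ beta = (-7) dx ∧ dy.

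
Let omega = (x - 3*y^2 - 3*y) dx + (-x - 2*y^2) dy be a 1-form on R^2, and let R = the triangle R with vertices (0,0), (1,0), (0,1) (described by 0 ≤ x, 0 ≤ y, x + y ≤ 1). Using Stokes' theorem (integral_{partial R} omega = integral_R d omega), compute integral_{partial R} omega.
integral_(partial R) omega = 2

Stokes: integral_partial_R omega = integral_R d omega with d omega = (∂Q/∂x - ∂P/∂y) dx ∧ dy.
  ∂Q/∂x = -1
  ∂P/∂y = -6*y - 3
  integrand = ∂Q/∂x - ∂P/∂y = 6*y + 2.
Integrating over R: integral_0^1 integral_0^{1-x} (6*y + 2) dy dx = 2.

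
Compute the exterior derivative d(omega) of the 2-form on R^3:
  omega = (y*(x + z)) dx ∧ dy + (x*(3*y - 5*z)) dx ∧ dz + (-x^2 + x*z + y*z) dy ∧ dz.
d(omega) = (-5*x + y + z) dx ∧ dy ∧ dz

For a 2-form omega = sum_{i<j} g_{ij} dx_i ∧ dx_j, the exterior derivative is
  d(omega) = sum_{i<j} d(g_{ij}) ∧ dx_i ∧ dx_j = sum_{i<j, k} (∂g_{ij}/∂x_k) dx_k ∧ dx_i ∧ dx_j.
Expand each term, using dx_k ∧ dx_i ∧ dx_j = sgn(permutation) dx_{(a)} ∧ dx_{(b)} ∧ dx_{(c)} with (a < b < c) sorted:
  d(y*(x + z)) includes (∂/∂z)(y*(x + z)) dz = (y) dz, which multiplied by dx ∧ dy gives (y) dx ∧ dy ∧ dz
  d(x*(3*y - 5*z)) includes (∂/∂y)(x*(3*y - 5*z)) dy = (3*x) dy, which multiplied by dx ∧ dz gives (-3*x) dx ∧ dy ∧ dz
  d(-x^2 + x*z + y*z) includes (∂/∂x)(-x^2 + x*z + y*z) dx = (-2*x + z) dx, which multiplied by dy ∧ dz gives (-2*x + z) dx ∧ dy ∧ dz
Collecting like 3-forms: d(omega) = (-5*x + y + z) dx ∧ dy ∧ dz.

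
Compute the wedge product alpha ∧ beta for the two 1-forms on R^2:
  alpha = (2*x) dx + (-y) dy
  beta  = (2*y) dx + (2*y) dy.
alpha ∧ beta = (2*y*(2*x + y)) dx ∧ dy

Distribute the wedge, using dx_i ∧ dx_j = -dx_j ∧ dx_i and dx_i ∧ dx_i = 0. For each pair (i, j) with i < j, the coefficient of dx_i ∧ dx_j in alpha ∧ beta is (alpha_i * beta_j - alpha_j * beta_i). Collecting: alpha ∧ beta = (2*y*(2*x + y)) dx ∧ dy.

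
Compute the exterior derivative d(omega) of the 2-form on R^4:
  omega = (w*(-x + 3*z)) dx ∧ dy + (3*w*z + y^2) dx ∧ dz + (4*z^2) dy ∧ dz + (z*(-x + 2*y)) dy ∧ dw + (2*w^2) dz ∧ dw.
d(omega) = (3*w - 2*y) dx ∧ dy ∧ dz + (-x + 2*z) dx ∧ dy ∧ dw + (3*z) dx ∧ dz ∧ dw + (x - 2*y) dy ∧ dz ∧ dw

For a 2-form omega = sum_{i<j} g_{ij} dx_i ∧ dx_j, the exterior derivative is
  d(omega) = sum_{i<j} d(g_{ij}) ∧ dx_i ∧ dx_j = sum_{i<j, k} (∂g_{ij}/∂x_k) dx_k ∧ dx_i ∧ dx_j.
Expand each term, using dx_k ∧ dx_i ∧ dx_j = sgn(permutation) dx_{(a)} ∧ dx_{(b)} ∧ dx_{(c)} with (a < b < c) sorted:
  d(w*(-x + 3*z)) includes (∂/∂z)(w*(-x + 3*z)) dz = (3*w) dz, which multiplied by dx ∧ dy gives (3*w) dx ∧ dy ∧ dz
  d(w*(-x + 3*z)) includes (∂/∂w)(w*(-x + 3*z)) dw = (-x + 3*z) dw, which multiplied by dx ∧ dy gives (-x + 3*z) dx ∧ dy ∧ dw
  d(3*w*z + y^2) includes (∂/∂y)(3*w*z + y^2) dy = (2*y) dy, which multiplied by dx ∧ dz gives (-2*y) dx ∧ dy ∧ dz
  d(3*w*z + y^2) includes (∂/∂w)(3*w*z + y^2) dw = (3*z) dw, which multiplied by dx ∧ dz gives (3*z) dx ∧ dz ∧ dw
  d(z*(-x + 2*y)) includes (∂/∂x)(z*(-x + 2*y)) dx = (-z) dx, which multiplied by dy ∧ dw gives (-z) dx ∧ dy ∧ dw
  d(z*(-x + 2*y)) includes (∂/∂z)(z*(-x + 2*y)) dz = (-x + 2*y) dz, which multiplied by dy ∧ dw gives (x - 2*y) dy ∧ dz ∧ dw
Collecting like 3-forms: d(omega) = (3*w - 2*y) dx ∧ dy ∧ dz + (-x + 2*z) dx ∧ dy ∧ dw + (3*z) dx ∧ dz ∧ dw + (x - 2*y) dy ∧ dz ∧ dw.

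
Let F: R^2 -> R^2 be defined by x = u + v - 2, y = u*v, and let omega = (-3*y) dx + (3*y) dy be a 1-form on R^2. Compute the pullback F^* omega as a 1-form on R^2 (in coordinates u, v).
F^* omega = (3*u*v*(v - 1)) du + (3*u*v*(u - 1)) dv

Using F^*(f dg) = (f ∘ F) d(g ∘ F), substitute each coordinate x_i by F_i(u, v) in f_i, and replace dx_i by d F_i = (∂F_i/∂u) du + (∂F_i/∂v) dv.
  For the x component: f_1(F) = -3*u*v; d F_1 = (1) du + (1) dv
  For the y component: f_2(F) = 3*u*v; d F_2 = (v) du + (u) dv
Combining and collecting du, dv coefficients:
  coeff of du: 3*u*v*(v - 1)
  coeff of dv: 3*u*v*(u - 1)
F^* omega = (3*u*v*(v - 1)) du + (3*u*v*(u - 1)) dv.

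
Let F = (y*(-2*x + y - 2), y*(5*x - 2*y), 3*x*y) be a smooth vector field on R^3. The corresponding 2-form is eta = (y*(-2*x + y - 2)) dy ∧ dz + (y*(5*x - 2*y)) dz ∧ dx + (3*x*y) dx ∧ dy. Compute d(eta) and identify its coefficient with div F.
d(eta) = (5*x - 6*y) dx ∧ dy ∧ dz; div F = 5*x - 6*y

For a 2-form in R^3 of the form above, applying d gives a 3-form with coefficient ∂P/∂x + ∂Q/∂y + ∂R/∂z:
  ∂P/∂x = -2*y
  ∂Q/∂y = 5*x - 4*y
  ∂R/∂z = 0
Sum = 5*x - 6*y, which is exactly div F.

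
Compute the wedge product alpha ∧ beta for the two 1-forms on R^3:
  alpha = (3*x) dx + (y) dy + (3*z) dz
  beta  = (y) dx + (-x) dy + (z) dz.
alpha ∧ beta = (-3*x^2 - y^2) dx ∧ dy + (3*z*(x - y)) dx ∧ dz + (z*(3*x + y)) dy ∧ dz

Distribute the wedge, using dx_i ∧ dx_j = -dx_j ∧ dx_i and dx_i ∧ dx_i = 0. For each pair (i, j) with i < j, the coefficient of dx_i ∧ dx_j in alpha ∧ beta is (alpha_i * beta_j - alpha_j * beta_i). Collecting: alpha ∧ beta = (-3*x^2 - y^2) dx ∧ dy + (3*z*(x - y)) dx ∧ dz + (z*(3*x + y)) dy ∧ dz.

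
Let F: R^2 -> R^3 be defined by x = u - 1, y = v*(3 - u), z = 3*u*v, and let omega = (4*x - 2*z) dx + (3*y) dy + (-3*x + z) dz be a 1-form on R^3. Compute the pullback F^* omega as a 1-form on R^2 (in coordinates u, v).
F^* omega = (12*u*v^2 - 15*u*v + 4*u - 9*v^2 + 9*v - 4) du + (12*u^2*v - 9*u^2 - 18*u*v + 9*u + 27*v) dv

Using F^*(f dg) = (f ∘ F) d(g ∘ F), substitute each coordinate x_i by F_i(u, v) in f_i, and replace dx_i by d F_i = (∂F_i/∂u) du + (∂F_i/∂v) dv.
  For the x component: f_1(F) = -6*u*v + 4*u - 4; d F_1 = (1) du + (0) dv
  For the y component: f_2(F) = 3*v*(3 - u); d F_2 = (-v) du + (3 - u) dv
  For the z component: f_3(F) = 3*u*v - 3*u + 3; d F_3 = (3*v) du + (3*u) dv
Combining and collecting du, dv coefficients:
  coeff of du: 12*u*v^2 - 15*u*v + 4*u - 9*v^2 + 9*v - 4
  coeff of dv: 12*u^2*v - 9*u^2 - 18*u*v + 9*u + 27*v
F^* omega = (12*u*v^2 - 15*u*v + 4*u - 9*v^2 + 9*v - 4) du + (12*u^2*v - 9*u^2 - 18*u*v + 9*u + 27*v) dv.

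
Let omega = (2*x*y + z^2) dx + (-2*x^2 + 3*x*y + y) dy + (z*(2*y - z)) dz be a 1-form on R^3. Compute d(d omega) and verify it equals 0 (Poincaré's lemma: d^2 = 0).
d(d omega) = 0

Step 1: d omega = sum_{i<j} (∂f_j/∂x_i - ∂f_i/∂x_j) dx_i ∧ dx_j:
  coeff of dx ∧ dy: -6*x + 3*y
  coeff of dx ∧ dz: -2*z
  coeff of dy ∧ dz: 2*z
Step 2: Apply d again to each 2-form coefficient. The only possible 3-form in R^3 is dx ∧ dy ∧ dz, with coefficient
  ∂(coeff of dy∧dz)/∂x - ∂(coeff of dx∧dz)/∂y + ∂(coeff of dx∧dy)/∂z
  = ∂/∂x (2*z) - ∂/∂y (-2*z) + ∂/∂z (-6*x + 3*y).
Each of these terms simplifies to sums of mixed partials that cancel in pairs. The result is 0 (by equality of mixed partials for smooth functions — Schwarz / Clairaut).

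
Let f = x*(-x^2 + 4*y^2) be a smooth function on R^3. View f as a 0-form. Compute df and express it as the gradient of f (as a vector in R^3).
df = (-3*x^2 + 4*y^2) dx + (8*x*y) dy + (0) dz; grad f = (-3*x^2 + 4*y^2, 8*x*y, 0)

For a 0-form f, d f = (∂f/∂x) dx + (∂f/∂y) dy + (∂f/∂z) dz. The components of the vector representation are exactly the entries of grad f in Cartesian coordinates:
  ∂f/∂x = -3*x^2 + 4*y^2
  ∂f/∂y = 8*x*y
  ∂f/∂z = 0.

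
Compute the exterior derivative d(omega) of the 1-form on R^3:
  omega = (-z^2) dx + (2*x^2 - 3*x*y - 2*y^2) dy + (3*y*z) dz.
d(omega) = (4*x - 3*y) dx ∧ dy + (2*z) dx ∧ dz + (3*z) dy ∧ dz

For a 1-form omega = sum_i f_i dx_i, the exterior derivative is
  d(omega) = sum_{i < j} (∂f_j/∂x_i - ∂f_i/∂x_j) dx_i ∧ dx_j.
  coefficient of dx ∧ dy: ∂f_2/∂x - ∂f_1/∂y = ∂(2*x^2 - 3*x*y - 2*y^2)/∂x - ∂(-z^2)/∂y = 4*x - 3*y
  coefficient of dx ∧ dz: ∂f_3/∂x - ∂f_1/∂z = ∂(3*y*z)/∂x - ∂(-z^2)/∂z = 2*z
  coefficient of dy ∧ dz: ∂f_3/∂y - ∂f_2/∂z = ∂(3*y*z)/∂y - ∂(2*x^2 - 3*x*y - 2*y^2)/∂z = 3*z
Assembling: d(omega) = (4*x - 3*y) dx ∧ dy + (2*z) dx ∧ dz + (3*z) dy ∧ dz.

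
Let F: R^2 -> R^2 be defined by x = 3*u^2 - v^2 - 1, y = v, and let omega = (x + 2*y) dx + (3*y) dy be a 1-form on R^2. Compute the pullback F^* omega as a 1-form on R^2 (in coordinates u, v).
F^* omega = (6*u*(3*u^2 - v^2 + 2*v - 1)) du + (v*(-6*u^2 + 2*v^2 - 4*v + 5)) dv

Using F^*(f dg) = (f ∘ F) d(g ∘ F), substitute each coordinate x_i by F_i(u, v) in f_i, and replace dx_i by d F_i = (∂F_i/∂u) du + (∂F_i/∂v) dv.
  For the x component: f_1(F) = 3*u^2 - v^2 + 2*v - 1; d F_1 = (6*u) du + (-2*v) dv
  For the y component: f_2(F) = 3*v; d F_2 = (0) du + (1) dv
Combining and collecting du, dv coefficients:
  coeff of du: 6*u*(3*u^2 - v^2 + 2*v - 1)
  coeff of dv: v*(-6*u^2 + 2*v^2 - 4*v + 5)
F^* omega = (6*u*(3*u^2 - v^2 + 2*v - 1)) du + (v*(-6*u^2 + 2*v^2 - 4*v + 5)) dv.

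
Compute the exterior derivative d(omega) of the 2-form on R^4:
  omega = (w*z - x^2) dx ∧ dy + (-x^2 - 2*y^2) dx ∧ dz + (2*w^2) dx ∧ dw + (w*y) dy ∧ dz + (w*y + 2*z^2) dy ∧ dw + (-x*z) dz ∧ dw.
d(omega) = (w + 4*y) dx ∧ dy ∧ dz + (z) dx ∧ dy ∧ dw + (y - 4*z) dy ∧ dz ∧ dw + (-z) dx ∧ dz ∧ dw

For a 2-form omega = sum_{i<j} g_{ij} dx_i ∧ dx_j, the exterior derivative is
  d(omega) = sum_{i<j} d(g_{ij}) ∧ dx_i ∧ dx_j = sum_{i<j, k} (∂g_{ij}/∂x_k) dx_k ∧ dx_i ∧ dx_j.
Expand each term, using dx_k ∧ dx_i ∧ dx_j = sgn(permutation) dx_{(a)} ∧ dx_{(b)} ∧ dx_{(c)} with (a < b < c) sorted:
  d(w*z - x^2) includes (∂/∂z)(w*z - x^2) dz = (w) dz, which multiplied by dx ∧ dy gives (w) dx ∧ dy ∧ dz
  d(w*z - x^2) includes (∂/∂w)(w*z - x^2) dw = (z) dw, which multiplied by dx ∧ dy gives (z) dx ∧ dy ∧ dw
  d(-x^2 - 2*y^2) includes (∂/∂y)(-x^2 - 2*y^2) dy = (-4*y) dy, which multiplied by dx ∧ dz gives (4*y) dx ∧ dy ∧ dz
  d(w*y) includes (∂/∂w)(w*y) dw = (y) dw, which multiplied by dy ∧ dz gives (y) dy ∧ dz ∧ dw
  d(w*y + 2*z^2) includes (∂/∂z)(w*y + 2*z^2) dz = (4*z) dz, which multiplied by dy ∧ dw gives (-4*z) dy ∧ dz ∧ dw
  d(-x*z) includes (∂/∂x)(-x*z) dx = (-z) dx, which multiplied by dz ∧ dw gives (-z) dx ∧ dz ∧ dw
Collecting like 3-forms: d(omega) = (w + 4*y) dx ∧ dy ∧ dz + (z) dx ∧ dy ∧ dw + (y - 4*z) dy ∧ dz ∧ dw + (-z) dx ∧ dz ∧ dw.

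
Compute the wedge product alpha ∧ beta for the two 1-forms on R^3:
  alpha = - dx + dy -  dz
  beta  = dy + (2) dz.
alpha ∧ beta = (-1) dx ∧ dy + (-2) dx ∧ dz + (3) dy ∧ dz

Distribute the wedge, using dx_i ∧ dx_j = -dx_j ∧ dx_i and dx_i ∧ dx_i = 0. For each pair (i, j) with i < j, the coefficient of dx_i ∧ dx_j in alpha ∧ beta is (alpha_i * beta_j - alpha_j * beta_i). Collecting: alpha ∧ beta = (-1) dx ∧ dy + (-2) dx ∧ dz + (3) dy ∧ dz.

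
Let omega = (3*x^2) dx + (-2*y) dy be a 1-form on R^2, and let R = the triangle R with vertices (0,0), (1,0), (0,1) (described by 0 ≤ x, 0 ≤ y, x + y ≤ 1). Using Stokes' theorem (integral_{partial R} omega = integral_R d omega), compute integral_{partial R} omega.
integral_(partial R) omega = 0

Stokes: integral_partial_R omega = integral_R d omega with d omega = (∂Q/∂x - ∂P/∂y) dx ∧ dy.
  ∂Q/∂x = 0
  ∂P/∂y = 0
  integrand = ∂Q/∂x - ∂P/∂y = 0.
Integrating over R: integral_0^1 integral_0^{1-x} (0) dy dx = 0.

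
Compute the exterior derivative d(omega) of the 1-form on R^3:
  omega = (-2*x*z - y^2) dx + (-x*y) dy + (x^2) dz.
d(omega) = (y) dx ∧ dy + (4*x) dx ∧ dz

For a 1-form omega = sum_i f_i dx_i, the exterior derivative is
  d(omega) = sum_{i < j} (∂f_j/∂x_i - ∂f_i/∂x_j) dx_i ∧ dx_j.
  coefficient of dx ∧ dy: ∂f_2/∂x - ∂f_1/∂y = ∂(-x*y)/∂x - ∂(-2*x*z - y^2)/∂y = y
  coefficient of dx ∧ dz: ∂f_3/∂x - ∂f_1/∂z = ∂(x^2)/∂x - ∂(-2*x*z - y^2)/∂z = 4*x
Assembling: d(omega) = (y) dx ∧ dy + (4*x) dx ∧ dz.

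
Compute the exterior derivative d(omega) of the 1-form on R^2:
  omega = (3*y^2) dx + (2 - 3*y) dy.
d(omega) = (-6*y) dx ∧ dy

For a 1-form omega = sum_i f_i dx_i, the exterior derivative is
  d(omega) = sum_{i < j} (∂f_j/∂x_i - ∂f_i/∂x_j) dx_i ∧ dx_j.
  coefficient of dx ∧ dy: ∂f_2/∂x - ∂f_1/∂y = ∂(2 - 3*y)/∂x - ∂(3*y^2)/∂y = -6*y
Assembling: d(omega) = (-6*y) dx ∧ dy.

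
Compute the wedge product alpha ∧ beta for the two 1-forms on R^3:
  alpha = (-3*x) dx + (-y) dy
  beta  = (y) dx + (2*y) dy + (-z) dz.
alpha ∧ beta = (y*(-6*x + y)) dx ∧ dy + (3*x*z) dx ∧ dz + (y*z) dy ∧ dz

Distribute the wedge, using dx_i ∧ dx_j = -dx_j ∧ dx_i and dx_i ∧ dx_i = 0. For each pair (i, j) with i < j, the coefficient of dx_i ∧ dx_j in alpha ∧ beta is (alpha_i * beta_j - alpha_j * beta_i). Collecting: alpha ∧ beta = (y*(-6*x + y)) dx ∧ dy + (3*x*z) dx ∧ dz + (y*z) dy ∧ dz.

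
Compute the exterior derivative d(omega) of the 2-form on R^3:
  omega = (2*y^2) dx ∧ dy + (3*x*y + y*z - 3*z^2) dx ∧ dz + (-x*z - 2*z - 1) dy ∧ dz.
d(omega) = (-3*x - 2*z) dx ∧ dy ∧ dz

For a 2-form omega = sum_{i<j} g_{ij} dx_i ∧ dx_j, the exterior derivative is
  d(omega) = sum_{i<j} d(g_{ij}) ∧ dx_i ∧ dx_j = sum_{i<j, k} (∂g_{ij}/∂x_k) dx_k ∧ dx_i ∧ dx_j.
Expand each term, using dx_k ∧ dx_i ∧ dx_j = sgn(permutation) dx_{(a)} ∧ dx_{(b)} ∧ dx_{(c)} with (a < b < c) sorted:
  d(3*x*y + y*z - 3*z^2) includes (∂/∂y)(3*x*y + y*z - 3*z^2) dy = (3*x + z) dy, which multiplied by dx ∧ dz gives (-3*x - z) dx ∧ dy ∧ dz
  d(-x*z - 2*z - 1) includes (∂/∂x)(-x*z - 2*z - 1) dx = (-z) dx, which multiplied by dy ∧ dz gives (-z) dx ∧ dy ∧ dz
Collecting like 3-forms: d(omega) = (-3*x - 2*z) dx ∧ dy ∧ dz.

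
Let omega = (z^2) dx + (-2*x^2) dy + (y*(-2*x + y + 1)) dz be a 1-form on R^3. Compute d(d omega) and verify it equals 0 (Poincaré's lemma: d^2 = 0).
d(d omega) = 0

Step 1: d omega = sum_{i<j} (∂f_j/∂x_i - ∂f_i/∂x_j) dx_i ∧ dx_j:
  coeff of dx ∧ dy: -4*x
  coeff of dx ∧ dz: -2*y - 2*z
  coeff of dy ∧ dz: -2*x + 2*y + 1
Step 2: Apply d again to each 2-form coefficient. The only possible 3-form in R^3 is dx ∧ dy ∧ dz, with coefficient
  ∂(coeff of dy∧dz)/∂x - ∂(coeff of dx∧dz)/∂y + ∂(coeff of dx∧dy)/∂z
  = ∂/∂x (-2*x + 2*y + 1) - ∂/∂y (-2*y - 2*z) + ∂/∂z (-4*x).
Each of these terms simplifies to sums of mixed partials that cancel in pairs. The result is 0 (by equality of mixed partials for smooth functions — Schwarz / Clairaut).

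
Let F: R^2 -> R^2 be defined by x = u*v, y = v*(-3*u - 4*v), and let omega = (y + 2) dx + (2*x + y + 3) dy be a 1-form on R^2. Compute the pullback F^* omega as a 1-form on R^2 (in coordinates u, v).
F^* omega = (v*(8*v^2 - 7)) du + (16*u*v^2 - 7*u + 32*v^3 - 24*v) dv

Using F^*(f dg) = (f ∘ F) d(g ∘ F), substitute each coordinate x_i by F_i(u, v) in f_i, and replace dx_i by d F_i = (∂F_i/∂u) du + (∂F_i/∂v) dv.
  For the x component: f_1(F) = -3*u*v - 4*v^2 + 2; d F_1 = (v) du + (u) dv
  For the y component: f_2(F) = -u*v - 4*v^2 + 3; d F_2 = (-3*v) du + (-3*u - 8*v) dv
Combining and collecting du, dv coefficients:
  coeff of du: v*(8*v^2 - 7)
  coeff of dv: 16*u*v^2 - 7*u + 32*v^3 - 24*v
F^* omega = (v*(8*v^2 - 7)) du + (16*u*v^2 - 7*u + 32*v^3 - 24*v) dv.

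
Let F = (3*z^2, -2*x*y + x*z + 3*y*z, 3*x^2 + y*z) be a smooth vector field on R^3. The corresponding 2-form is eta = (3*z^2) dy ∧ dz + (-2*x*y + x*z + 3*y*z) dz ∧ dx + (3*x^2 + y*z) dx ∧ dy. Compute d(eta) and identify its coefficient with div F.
d(eta) = (-2*x + y + 3*z) dx ∧ dy ∧ dz; div F = -2*x + y + 3*z

For a 2-form in R^3 of the form above, applying d gives a 3-form with coefficient ∂P/∂x + ∂Q/∂y + ∂R/∂z:
  ∂P/∂x = 0
  ∂Q/∂y = -2*x + 3*z
  ∂R/∂z = y
Sum = -2*x + y + 3*z, which is exactly div F.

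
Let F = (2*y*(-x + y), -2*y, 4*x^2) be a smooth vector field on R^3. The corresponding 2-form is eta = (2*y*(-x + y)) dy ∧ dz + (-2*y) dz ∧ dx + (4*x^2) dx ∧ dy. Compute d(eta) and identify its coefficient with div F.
d(eta) = (-2*y - 2) dx ∧ dy ∧ dz; div F = -2*y - 2

For a 2-form in R^3 of the form above, applying d gives a 3-form with coefficient ∂P/∂x + ∂Q/∂y + ∂R/∂z:
  ∂P/∂x = -2*y
  ∂Q/∂y = -2
  ∂R/∂z = 0
Sum = -2*y - 2, which is exactly div F.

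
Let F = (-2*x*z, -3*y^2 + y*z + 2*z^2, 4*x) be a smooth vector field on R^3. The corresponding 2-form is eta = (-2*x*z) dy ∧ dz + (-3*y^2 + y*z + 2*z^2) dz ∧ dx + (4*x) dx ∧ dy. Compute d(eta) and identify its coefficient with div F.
d(eta) = (-6*y - z) dx ∧ dy ∧ dz; div F = -6*y - z

For a 2-form in R^3 of the form above, applying d gives a 3-form with coefficient ∂P/∂x + ∂Q/∂y + ∂R/∂z:
  ∂P/∂x = -2*z
  ∂Q/∂y = -6*y + z
  ∂R/∂z = 0
Sum = -6*y - z, which is exactly div F.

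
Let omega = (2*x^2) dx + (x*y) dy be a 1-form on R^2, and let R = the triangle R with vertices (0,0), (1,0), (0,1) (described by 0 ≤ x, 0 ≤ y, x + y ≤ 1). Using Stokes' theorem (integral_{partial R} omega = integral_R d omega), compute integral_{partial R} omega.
integral_(partial R) omega = 1/6

Stokes: integral_partial_R omega = integral_R d omega with d omega = (∂Q/∂x - ∂P/∂y) dx ∧ dy.
  ∂Q/∂x = y
  ∂P/∂y = 0
  integrand = ∂Q/∂x - ∂P/∂y = y.
Integrating over R: integral_0^1 integral_0^{1-x} (y) dy dx = 1/6.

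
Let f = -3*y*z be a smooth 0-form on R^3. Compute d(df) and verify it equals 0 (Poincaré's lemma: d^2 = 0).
d(df) = 0

Step 1: df = sum_i (∂f/∂x_i) dx_i = (0) dx + (-3*z) dy + (-3*y) dz.
Step 2: Apply d again. Using the 1-form formula, the coefficient of dx ∧ dy in d(df) is ∂^2 f/∂x ∂y - ∂^2 f/∂y ∂x = (0) - (0) = 0 (equality of mixed partials for smooth f).
Similarly for dx ∧ dz and dy ∧ dz — all coefficients vanish. So d(df) = 0.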